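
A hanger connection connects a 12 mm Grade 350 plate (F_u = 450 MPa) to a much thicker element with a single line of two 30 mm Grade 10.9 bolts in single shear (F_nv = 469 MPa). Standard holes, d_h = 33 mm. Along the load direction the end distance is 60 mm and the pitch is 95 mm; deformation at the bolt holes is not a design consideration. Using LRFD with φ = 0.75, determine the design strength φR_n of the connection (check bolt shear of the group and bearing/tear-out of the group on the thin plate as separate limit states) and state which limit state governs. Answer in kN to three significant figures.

497 kN (bolt shear governs)

Bolt shear: A_b = π·30²/4 = 706.9 mm²; R_n = 469 × 706.9 × 2 × 1 / 1000 = 663 kN → 0.75 × 663 = 497 kN.
Bearing (1.5 l_c t F_u ≤ 3.0 d t F_u): upper limit = 3.0·30·12·450 / 1000 = 486 kN.
  Edge l_c = 60 − 33/2 = 43.5 → r_n = 352.4 kN; interior l_c = 95 − 33 = 62 → r_n = 486 kN.
  R_n,bearing = 1·352.4 + 1·486 = 838.4 kN → 0.75 × 838.4 = 629 kN.
Bolt shear governs: 497 kN.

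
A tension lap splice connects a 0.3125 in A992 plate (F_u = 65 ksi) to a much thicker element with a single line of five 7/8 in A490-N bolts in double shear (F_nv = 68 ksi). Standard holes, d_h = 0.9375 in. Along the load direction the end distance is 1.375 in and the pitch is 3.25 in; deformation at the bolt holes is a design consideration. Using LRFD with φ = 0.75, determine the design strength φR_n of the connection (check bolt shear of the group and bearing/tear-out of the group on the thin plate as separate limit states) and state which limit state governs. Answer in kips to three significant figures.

145 kips (bearing governs)

Bolt shear: A_b = π·0.875²/4 = 0.6013 in²; R_n = 68 × 0.6013 × 5 × 2 = 408.9 kips → 0.75 × 408.9 = 307 kips.
Bearing (1.2 l_c t F_u ≤ 2.4 d t F_u): upper limit = 2.4·0.875·0.3125·65 = 42.66 kips.
  Edge l_c = 1.375 − 0.9375/2 = 0.9062 → r_n = 22.09 kips; interior l_c = 3.25 − 0.9375 = 2.312 → r_n = 42.66 kips.
  R_n,bearing = 1·22.09 + 4·42.66 = 192.7 kips → 0.75 × 192.7 = 145 kips.
Bearing governs: 145 kips.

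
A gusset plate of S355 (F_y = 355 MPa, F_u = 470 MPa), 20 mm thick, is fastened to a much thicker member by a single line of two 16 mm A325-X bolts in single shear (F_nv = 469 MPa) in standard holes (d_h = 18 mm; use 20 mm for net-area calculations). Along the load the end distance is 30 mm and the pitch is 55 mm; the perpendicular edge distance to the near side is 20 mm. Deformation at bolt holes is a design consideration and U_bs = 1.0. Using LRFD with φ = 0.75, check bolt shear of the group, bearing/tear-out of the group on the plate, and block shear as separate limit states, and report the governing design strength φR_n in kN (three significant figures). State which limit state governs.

Bolt shear: A_b = π·16²/4 = 201.1 mm²; R_n = 469 × 201.1 × 2 × 1 / 1000 = 188.6 kN → 0.75 × 188.6 = 141 kN.
Bearing: edge l_c = 21, r_n = 236.9 kN; interior l_c = 37, r_n = 361 kN; R_n = 236.9 + 1·361 = 597.8 kN → 448 kN.
Block shear: A_gv = 1700, A_nv = 1100, A_nt = 200 mm²; R_n = min(0.6F_uA_nv, 0.6F_yA_gv) + U_bs·F_u·A_nt = 404.2 kN → 303 kN.
Bolt shear governs: 141 kN.

141 kN (bolt shear governs)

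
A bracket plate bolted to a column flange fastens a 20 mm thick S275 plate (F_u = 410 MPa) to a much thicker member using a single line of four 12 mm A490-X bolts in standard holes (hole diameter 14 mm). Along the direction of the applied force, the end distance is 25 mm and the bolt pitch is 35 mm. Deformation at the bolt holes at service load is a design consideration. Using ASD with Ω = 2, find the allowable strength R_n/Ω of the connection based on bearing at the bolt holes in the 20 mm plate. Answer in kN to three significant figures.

Per bolt r_n = 1.2 l_c t F_u ≤ 2.4 d t F_u; upper limit = 2.4 × 12 × 20 × 410 / 1000 = 236.2 kN.
Edge bolt: l_c = 25 − 14/2 = 18 mm → 1.2 × 18 × 20 × 410 / 1000 = 177.1 → r_n = 177.1 kN.
Interior bolts: l_c = 35 − 14 = 21 mm → 1.2 × 21 × 20 × 410 / 1000 = 206.6 → r_n = 206.6 kN.
R_n = 1 × 177.1 + 3 × 206.6 = 797 kN.
Allowable strength R_n/Ω = 797 / 2 = 399 kN.

399 kN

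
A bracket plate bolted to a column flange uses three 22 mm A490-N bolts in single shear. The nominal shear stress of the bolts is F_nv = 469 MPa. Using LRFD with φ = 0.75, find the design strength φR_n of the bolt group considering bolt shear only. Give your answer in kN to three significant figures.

A_b = π × 22² / 4 = 380.1 mm².
R_n = F_nv · A_b · n · n_s = 469 × 380.1 × 3 × 1 / 1000 = 534.8 kN.
Design strength φR_n = 0.75 × 534.8 = 401 kN.

401 kN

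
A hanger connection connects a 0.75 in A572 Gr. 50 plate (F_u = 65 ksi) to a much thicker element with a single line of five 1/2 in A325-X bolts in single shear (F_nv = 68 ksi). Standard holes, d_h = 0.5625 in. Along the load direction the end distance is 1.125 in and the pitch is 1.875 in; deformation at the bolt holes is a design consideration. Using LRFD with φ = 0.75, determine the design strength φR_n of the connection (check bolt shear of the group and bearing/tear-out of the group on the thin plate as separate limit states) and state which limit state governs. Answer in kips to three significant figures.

50.1 kips (bolt shear governs)

Bolt shear: A_b = π·0.5²/4 = 0.1963 in²; R_n = 68 × 0.1963 × 5 × 1 = 66.76 kips → 0.75 × 66.76 = 50.1 kips.
Bearing (1.2 l_c t F_u ≤ 2.4 d t F_u): upper limit = 2.4·0.5·0.75·65 = 58.5 kips.
  Edge l_c = 1.125 − 0.5625/2 = 0.8438 → r_n = 49.36 kips; interior l_c = 1.875 − 0.5625 = 1.312 → r_n = 58.5 kips.
  R_n,bearing = 1·49.36 + 4·58.5 = 283.4 kips → 0.75 × 283.4 = 213 kips.
Bolt shear governs: 50.1 kips.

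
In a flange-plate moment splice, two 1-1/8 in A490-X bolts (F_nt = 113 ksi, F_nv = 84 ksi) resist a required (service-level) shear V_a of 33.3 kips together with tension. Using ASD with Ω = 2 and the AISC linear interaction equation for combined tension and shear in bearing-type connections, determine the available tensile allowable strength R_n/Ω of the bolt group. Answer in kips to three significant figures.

101 kips

A_b = π·1.125²/4 = 0.994 in²; f_rv = 33.3 / (2 × 0.994) = 16.75 ksi.
F'_nt = 1.3 F_nt − (Ω F_nt / F_nv) f_rv = 1.3·113 − (2·113/84)·16.75 = 101.8 ksi, capped at F_nt → F'_nt = 101.8 ksi.
R_n = F'_nt · A_b · n = 101.8 × 0.994 × 2 = 202.5 kips.
Allowable strength R_n/Ω = 202.5 / 2 = 101 kips.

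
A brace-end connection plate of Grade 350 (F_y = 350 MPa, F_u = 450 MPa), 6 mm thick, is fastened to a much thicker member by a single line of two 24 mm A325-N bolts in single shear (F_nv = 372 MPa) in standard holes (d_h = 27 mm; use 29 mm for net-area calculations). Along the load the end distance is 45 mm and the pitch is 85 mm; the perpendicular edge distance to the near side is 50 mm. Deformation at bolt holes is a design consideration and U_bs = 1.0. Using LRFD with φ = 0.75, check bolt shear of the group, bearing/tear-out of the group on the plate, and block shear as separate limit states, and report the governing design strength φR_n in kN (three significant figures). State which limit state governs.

177 kN (block shear governs)

Bolt shear: A_b = π·24²/4 = 452.4 mm²; R_n = 372 × 452.4 × 2 × 1 / 1000 = 336.6 kN → 0.75 × 336.6 = 252 kN.
Bearing: edge l_c = 31.5, r_n = 102.1 kN; interior l_c = 58, r_n = 155.5 kN; R_n = 102.1 + 1·155.5 = 257.6 kN → 193 kN.
Block shear: A_gv = 780, A_nv = 519, A_nt = 213 mm²; R_n = min(0.6F_uA_nv, 0.6F_yA_gv) + U_bs·F_u·A_nt = 236 kN → 177 kN.
Block shear governs: 177 kN.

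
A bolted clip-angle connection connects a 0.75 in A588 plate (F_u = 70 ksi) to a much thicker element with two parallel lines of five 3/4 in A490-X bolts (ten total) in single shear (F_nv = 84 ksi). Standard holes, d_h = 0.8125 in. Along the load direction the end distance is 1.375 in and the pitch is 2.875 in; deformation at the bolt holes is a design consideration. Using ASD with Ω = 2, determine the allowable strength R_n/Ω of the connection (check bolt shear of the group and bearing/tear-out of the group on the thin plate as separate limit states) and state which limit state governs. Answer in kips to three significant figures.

186 kips (bolt shear governs)

Bolt shear: A_b = π·0.75²/4 = 0.4418 in²; R_n = 84 × 0.4418 × 10 × 1 = 371.1 kips → 371.1 / 2 = 186 kips.
Bearing (1.2 l_c t F_u ≤ 2.4 d t F_u): upper limit = 2.4·0.75·0.75·70 = 94.5 kips.
  Edge l_c = 1.375 − 0.8125/2 = 0.9688 → r_n = 61.03 kips; interior l_c = 2.875 − 0.8125 = 2.062 → r_n = 94.5 kips.
  R_n,bearing = 2·61.03 + 8·94.5 = 878.1 kips → 878.1 / 2 = 439 kips.
Bolt shear governs: 186 kips.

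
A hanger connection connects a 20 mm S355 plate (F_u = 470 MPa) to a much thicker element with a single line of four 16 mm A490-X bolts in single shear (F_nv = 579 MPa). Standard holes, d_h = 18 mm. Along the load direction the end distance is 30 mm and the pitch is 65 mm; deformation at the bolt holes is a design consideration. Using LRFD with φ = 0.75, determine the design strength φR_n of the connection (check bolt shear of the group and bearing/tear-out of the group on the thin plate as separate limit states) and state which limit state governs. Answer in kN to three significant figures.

Bolt shear: A_b = π·16²/4 = 201.1 mm²; R_n = 579 × 201.1 × 4 × 1 / 1000 = 465.7 kN → 0.75 × 465.7 = 349 kN.
Bearing (1.2 l_c t F_u ≤ 2.4 d t F_u): upper limit = 2.4·16·20·470 / 1000 = 361 kN.
  Edge l_c = 30 − 18/2 = 21 → r_n = 236.9 kN; interior l_c = 65 − 18 = 47 → r_n = 361 kN.
  R_n,bearing = 1·236.9 + 3·361 = 1320 kN → 0.75 × 1320 = 990 kN.
Bolt shear governs: 349 kN.

349 kN (bolt shear governs)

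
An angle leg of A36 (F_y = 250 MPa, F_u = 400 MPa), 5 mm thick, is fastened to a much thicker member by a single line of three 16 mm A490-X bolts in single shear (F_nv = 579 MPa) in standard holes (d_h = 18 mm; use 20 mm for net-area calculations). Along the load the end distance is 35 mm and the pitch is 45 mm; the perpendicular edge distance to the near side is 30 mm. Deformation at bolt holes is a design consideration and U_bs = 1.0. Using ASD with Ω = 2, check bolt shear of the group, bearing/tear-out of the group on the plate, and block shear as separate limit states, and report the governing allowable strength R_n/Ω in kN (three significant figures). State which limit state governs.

65 kN (block shear governs)

Bolt shear: A_b = π·16²/4 = 201.1 mm²; R_n = 579 × 201.1 × 3 × 1 / 1000 = 349.2 kN → 349.2 / 2 = 175 kN.
Bearing: edge l_c = 26, r_n = 62.4 kN; interior l_c = 27, r_n = 64.8 kN; R_n = 62.4 + 2·64.8 = 192 kN → 96 kN.
Block shear: A_gv = 625, A_nv = 375, A_nt = 100 mm²; R_n = min(0.6F_uA_nv, 0.6F_yA_gv) + U_bs·F_u·A_nt = 130 kN → 65 kN.
Block shear governs: 65 kN.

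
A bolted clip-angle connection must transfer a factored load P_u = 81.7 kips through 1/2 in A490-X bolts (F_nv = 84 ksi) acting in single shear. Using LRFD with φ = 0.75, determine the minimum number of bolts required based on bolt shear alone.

7 bolts

A_b = π·0.5²/4 = 0.1963 in².
Per-bolt design strength φR_n = 0.75 × 84 × 0.1963 × 1 = 12.37 kips.
n ≥ 81.7 / 12.37 = 6.605 → use 7 bolts.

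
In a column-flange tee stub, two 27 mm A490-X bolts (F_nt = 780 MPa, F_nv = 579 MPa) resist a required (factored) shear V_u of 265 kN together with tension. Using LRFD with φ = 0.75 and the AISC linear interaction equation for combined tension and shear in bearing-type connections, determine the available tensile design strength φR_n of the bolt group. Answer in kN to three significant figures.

A_b = π·27²/4 = 572.6 mm²; f_rv = 265 × 1000 / (2 × 572.6) = 231.4 MPa.
F'_nt = 1.3 F_nt − (F_nt / φF_nv) f_rv = 1.3·780 − (780/(0.75·579))·231.4 = 598.3 MPa, capped at F_nt → F'_nt = 598.3 MPa.
R_n = F'_nt · A_b · n = 598.3 × 572.6 × 2 / 1000 = 685.1 kN.
Design strength φR_n = 0.75 × 685.1 = 514 kN.

514 kN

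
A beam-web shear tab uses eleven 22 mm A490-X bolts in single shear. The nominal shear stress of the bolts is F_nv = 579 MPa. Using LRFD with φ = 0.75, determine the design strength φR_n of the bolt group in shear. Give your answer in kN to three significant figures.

A_b = π × 22² / 4 = 380.1 mm².
R_n = F_nv · A_b · n · n_s = 579 × 380.1 × 11 × 1 / 1000 = 2421 kN.
Design strength φR_n = 0.75 × 2421 = 1820 kN.

1820 kN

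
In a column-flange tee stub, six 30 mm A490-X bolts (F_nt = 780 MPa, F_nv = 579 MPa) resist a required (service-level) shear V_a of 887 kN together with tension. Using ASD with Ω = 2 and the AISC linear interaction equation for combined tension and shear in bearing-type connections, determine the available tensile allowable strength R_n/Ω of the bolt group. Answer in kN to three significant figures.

955 kN

A_b = π·30²/4 = 706.9 mm²; f_rv = 887 × 1000 / (6 × 706.9) = 209.1 MPa.
F'_nt = 1.3 F_nt − (Ω F_nt / F_nv) f_rv = 1.3·780 − (2·780/579)·209.1 = 450.5 MPa, capped at F_nt → F'_nt = 450.5 MPa.
R_n = F'_nt · A_b · n = 450.5 × 706.9 × 6 / 1000 = 1911 kN.
Allowable strength R_n/Ω = 1911 / 2 = 955 kN.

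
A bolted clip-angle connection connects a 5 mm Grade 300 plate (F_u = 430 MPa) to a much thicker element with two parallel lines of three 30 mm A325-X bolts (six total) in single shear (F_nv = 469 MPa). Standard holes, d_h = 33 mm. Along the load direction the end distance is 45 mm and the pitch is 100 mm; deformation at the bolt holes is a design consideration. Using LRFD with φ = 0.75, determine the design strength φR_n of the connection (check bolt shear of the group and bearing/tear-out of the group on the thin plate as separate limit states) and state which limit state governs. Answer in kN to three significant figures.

Bolt shear: A_b = π·30²/4 = 706.9 mm²; R_n = 469 × 706.9 × 6 × 1 / 1000 = 1989 kN → 0.75 × 1989 = 1490 kN.
Bearing (1.2 l_c t F_u ≤ 2.4 d t F_u): upper limit = 2.4·30·5·430 / 1000 = 154.8 kN.
  Edge l_c = 45 − 33/2 = 28.5 → r_n = 73.53 kN; interior l_c = 100 − 33 = 67 → r_n = 154.8 kN.
  R_n,bearing = 2·73.53 + 4·154.8 = 766.3 kN → 0.75 × 766.3 = 575 kN.
Bearing governs: 575 kN.

575 kN (bearing governs)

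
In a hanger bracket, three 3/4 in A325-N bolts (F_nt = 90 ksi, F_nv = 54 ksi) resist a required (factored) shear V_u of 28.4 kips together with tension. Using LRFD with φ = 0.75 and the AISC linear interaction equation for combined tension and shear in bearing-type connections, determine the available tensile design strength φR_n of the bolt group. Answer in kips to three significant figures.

69 kips

A_b = π·0.75²/4 = 0.4418 in²; f_rv = 28.4 / (3 × 0.4418) = 21.43 ksi.
F'_nt = 1.3 F_nt − (F_nt / φF_nv) f_rv = 1.3·90 − (90/(0.75·54))·21.43 = 69.38 ksi, capped at F_nt → F'_nt = 69.38 ksi.
R_n = F'_nt · A_b · n = 69.38 × 0.4418 × 3 = 91.96 kips.
Design strength φR_n = 0.75 × 91.96 = 69 kips.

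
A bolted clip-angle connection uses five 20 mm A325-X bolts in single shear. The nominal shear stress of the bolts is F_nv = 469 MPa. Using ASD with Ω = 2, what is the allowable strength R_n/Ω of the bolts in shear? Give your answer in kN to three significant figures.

A_b = π × 20² / 4 = 314.2 mm².
R_n = F_nv · A_b · n · n_s = 469 × 314.2 × 5 × 1 / 1000 = 736.7 kN.
Allowable strength R_n/Ω = 736.7 / 2 = 368 kN.

368 kN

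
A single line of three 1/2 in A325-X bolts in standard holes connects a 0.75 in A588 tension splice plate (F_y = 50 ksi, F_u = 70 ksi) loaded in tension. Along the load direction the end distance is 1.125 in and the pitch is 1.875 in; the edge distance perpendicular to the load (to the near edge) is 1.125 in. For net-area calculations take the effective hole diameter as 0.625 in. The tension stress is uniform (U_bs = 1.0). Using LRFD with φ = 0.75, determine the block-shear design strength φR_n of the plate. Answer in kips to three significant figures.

Shear plane L_v = 1.125 + 2·1.875 = 4.875 in; A_gv = 4.875 × 0.75 = 3.656 in².
A_nv = (4.875 − 2.5·0.625) × 0.75 = 2.484 in².
A_nt = (1.125 − 0.5·0.625) × 0.75 = 0.6094 in².
0.6 F_u A_nv = 104.3 kips; 0.6 F_y A_gv = 109.7 kips → shear rupture governs the shear term.
R_n = 104.3 + 1.0 × 70 × 0.6094 = 147 kips.
Design strength φR_n = 0.75 × 147 = 110 kips.

110 kips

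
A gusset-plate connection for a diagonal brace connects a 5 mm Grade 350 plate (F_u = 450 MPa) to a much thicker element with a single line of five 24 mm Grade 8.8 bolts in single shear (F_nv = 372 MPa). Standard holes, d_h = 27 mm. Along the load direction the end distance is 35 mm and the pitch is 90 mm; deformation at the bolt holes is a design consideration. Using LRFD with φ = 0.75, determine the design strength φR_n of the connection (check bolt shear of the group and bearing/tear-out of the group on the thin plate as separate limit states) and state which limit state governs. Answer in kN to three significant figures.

Bolt shear: A_b = π·24²/4 = 452.4 mm²; R_n = 372 × 452.4 × 5 × 1 / 1000 = 841.4 kN → 0.75 × 841.4 = 631 kN.
Bearing (1.2 l_c t F_u ≤ 2.4 d t F_u): upper limit = 2.4·24·5·450 / 1000 = 129.6 kN.
  Edge l_c = 35 − 27/2 = 21.5 → r_n = 58.05 kN; interior l_c = 90 − 27 = 63 → r_n = 129.6 kN.
  R_n,bearing = 1·58.05 + 4·129.6 = 576.4 kN → 0.75 × 576.4 = 432 kN.
Bearing governs: 432 kN.

432 kN (bearing governs)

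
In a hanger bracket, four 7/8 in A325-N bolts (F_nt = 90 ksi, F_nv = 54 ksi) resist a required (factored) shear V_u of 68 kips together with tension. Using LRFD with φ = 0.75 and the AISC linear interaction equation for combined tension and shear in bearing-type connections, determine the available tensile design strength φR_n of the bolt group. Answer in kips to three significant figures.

97.7 kips

A_b = π·0.875²/4 = 0.6013 in²; f_rv = 68 / (4 × 0.6013) = 28.27 ksi.
F'_nt = 1.3 F_nt − (F_nt / φF_nv) f_rv = 1.3·90 − (90/(0.75·54))·28.27 = 54.18 ksi, capped at F_nt → F'_nt = 54.18 ksi.
R_n = F'_nt · A_b · n = 54.18 × 0.6013 × 4 = 130.3 kips.
Design strength φR_n = 0.75 × 130.3 = 97.7 kips.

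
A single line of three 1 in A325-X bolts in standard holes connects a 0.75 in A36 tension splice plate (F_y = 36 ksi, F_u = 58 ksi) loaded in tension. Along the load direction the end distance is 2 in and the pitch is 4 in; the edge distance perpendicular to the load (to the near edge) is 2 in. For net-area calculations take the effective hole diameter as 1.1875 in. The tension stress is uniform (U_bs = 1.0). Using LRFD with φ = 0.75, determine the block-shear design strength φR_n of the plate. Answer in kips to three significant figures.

167 kips

Shear plane L_v = 2 + 2·4 = 10 in; A_gv = 10 × 0.75 = 7.5 in².
A_nv = (10 − 2.5·1.1875) × 0.75 = 5.273 in².
A_nt = (2 − 0.5·1.1875) × 0.75 = 1.055 in².
0.6 F_u A_nv = 183.5 kips; 0.6 F_y A_gv = 162 kips → shear yielding governs the shear term.
R_n = 162 + 1.0 × 58 × 1.055 = 223.2 kips.
Design strength φR_n = 0.75 × 223.2 = 167 kips.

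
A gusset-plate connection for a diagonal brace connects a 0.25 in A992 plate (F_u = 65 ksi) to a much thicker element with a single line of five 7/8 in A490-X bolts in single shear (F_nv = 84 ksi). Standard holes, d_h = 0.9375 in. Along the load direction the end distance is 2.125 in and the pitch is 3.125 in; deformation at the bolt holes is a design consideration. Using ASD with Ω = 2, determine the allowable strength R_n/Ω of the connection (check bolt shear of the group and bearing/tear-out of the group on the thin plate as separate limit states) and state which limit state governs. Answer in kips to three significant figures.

84.4 kips (bearing governs)

Bolt shear: A_b = π·0.875²/4 = 0.6013 in²; R_n = 84 × 0.6013 × 5 × 1 = 252.6 kips → 252.6 / 2 = 126 kips.
Bearing (1.2 l_c t F_u ≤ 2.4 d t F_u): upper limit = 2.4·0.875·0.25·65 = 34.12 kips.
  Edge l_c = 2.125 − 0.9375/2 = 1.656 → r_n = 32.3 kips; interior l_c = 3.125 − 0.9375 = 2.188 → r_n = 34.12 kips.
  R_n,bearing = 1·32.3 + 4·34.12 = 168.8 kips → 168.8 / 2 = 84.4 kips.
Bearing governs: 84.4 kips.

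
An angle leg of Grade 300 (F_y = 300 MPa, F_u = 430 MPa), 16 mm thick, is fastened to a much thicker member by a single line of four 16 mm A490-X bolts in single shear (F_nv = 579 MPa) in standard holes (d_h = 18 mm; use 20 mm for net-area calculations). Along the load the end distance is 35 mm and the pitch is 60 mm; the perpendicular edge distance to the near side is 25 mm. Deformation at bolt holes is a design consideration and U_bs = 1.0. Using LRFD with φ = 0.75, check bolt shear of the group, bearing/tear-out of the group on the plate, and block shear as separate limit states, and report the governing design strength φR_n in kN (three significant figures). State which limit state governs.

349 kN (bolt shear governs)

Bolt shear: A_b = π·16²/4 = 201.1 mm²; R_n = 579 × 201.1 × 4 × 1 / 1000 = 465.7 kN → 0.75 × 465.7 = 349 kN.
Bearing: edge l_c = 26, r_n = 214.7 kN; interior l_c = 42, r_n = 264.2 kN; R_n = 214.7 + 3·264.2 = 1007 kN → 755 kN.
Block shear: A_gv = 3440, A_nv = 2320, A_nt = 240 mm²; R_n = min(0.6F_uA_nv, 0.6F_yA_gv) + U_bs·F_u·A_nt = 701.8 kN → 526 kN.
Bolt shear governs: 349 kN.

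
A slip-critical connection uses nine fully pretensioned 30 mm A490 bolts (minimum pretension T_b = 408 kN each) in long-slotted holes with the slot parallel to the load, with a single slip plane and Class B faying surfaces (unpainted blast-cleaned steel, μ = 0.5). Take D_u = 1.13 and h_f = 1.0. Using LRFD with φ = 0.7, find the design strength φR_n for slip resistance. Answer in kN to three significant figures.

1450 kN

R_n = μ · D_u · h_f · T_b · n_s · n_b = 0.5 × 1.13 × 1.0 × 408 × 1 × 9 = 2075 kN.
Design strength φR_n = 0.7 × 2075 = 1450 kN.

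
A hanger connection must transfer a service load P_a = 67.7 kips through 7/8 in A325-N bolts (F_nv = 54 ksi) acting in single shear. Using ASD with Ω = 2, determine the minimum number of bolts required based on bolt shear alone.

A_b = π·0.875²/4 = 0.6013 in².
Per-bolt allowable strength R_n/Ω = 54 × 0.6013 × 1 / 2 = 16.24 kips.
n ≥ 67.7 / 16.24 = 4.17 → use 5 bolts.

5 bolts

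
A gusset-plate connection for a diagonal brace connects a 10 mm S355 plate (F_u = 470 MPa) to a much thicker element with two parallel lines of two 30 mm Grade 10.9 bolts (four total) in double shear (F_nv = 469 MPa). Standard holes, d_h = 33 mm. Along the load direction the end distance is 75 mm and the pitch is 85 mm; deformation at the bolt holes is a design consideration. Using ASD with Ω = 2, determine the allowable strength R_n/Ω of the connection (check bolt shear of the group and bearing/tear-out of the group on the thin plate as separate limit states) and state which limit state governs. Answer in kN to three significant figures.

Bolt shear: A_b = π·30²/4 = 706.9 mm²; R_n = 469 × 706.9 × 4 × 2 / 1000 = 2652 kN → 2652 / 2 = 1330 kN.
Bearing (1.2 l_c t F_u ≤ 2.4 d t F_u): upper limit = 2.4·30·10·470 / 1000 = 338.4 kN.
  Edge l_c = 75 − 33/2 = 58.5 → r_n = 329.9 kN; interior l_c = 85 − 33 = 52 → r_n = 293.3 kN.
  R_n,bearing = 2·329.9 + 2·293.3 = 1246 kN → 1246 / 2 = 623 kN.
Bearing governs: 623 kN.

623 kN (bearing governs)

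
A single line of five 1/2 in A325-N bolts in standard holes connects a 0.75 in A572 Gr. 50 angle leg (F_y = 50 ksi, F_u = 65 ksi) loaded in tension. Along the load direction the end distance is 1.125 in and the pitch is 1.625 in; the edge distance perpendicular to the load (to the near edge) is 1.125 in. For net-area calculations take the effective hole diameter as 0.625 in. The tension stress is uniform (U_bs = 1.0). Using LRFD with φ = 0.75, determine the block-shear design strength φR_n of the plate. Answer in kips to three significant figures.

Shear plane L_v = 1.125 + 4·1.625 = 7.625 in; A_gv = 7.625 × 0.75 = 5.719 in².
A_nv = (7.625 − 4.5·0.625) × 0.75 = 3.609 in².
A_nt = (1.125 − 0.5·0.625) × 0.75 = 0.6094 in².
0.6 F_u A_nv = 140.8 kips; 0.6 F_y A_gv = 171.6 kips → shear rupture governs the shear term.
R_n = 140.8 + 1.0 × 65 × 0.6094 = 180.4 kips.
Design strength φR_n = 0.75 × 180.4 = 135 kips.

135 kips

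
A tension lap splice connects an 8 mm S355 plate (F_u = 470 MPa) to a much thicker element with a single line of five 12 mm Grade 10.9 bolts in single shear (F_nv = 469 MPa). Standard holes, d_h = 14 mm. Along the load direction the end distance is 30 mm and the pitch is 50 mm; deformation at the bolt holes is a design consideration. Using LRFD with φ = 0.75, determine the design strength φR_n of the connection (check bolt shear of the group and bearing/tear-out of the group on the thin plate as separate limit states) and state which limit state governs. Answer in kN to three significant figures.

Bolt shear: A_b = π·12²/4 = 113.1 mm²; R_n = 469 × 113.1 × 5 × 1 / 1000 = 265.2 kN → 0.75 × 265.2 = 199 kN.
Bearing (1.2 l_c t F_u ≤ 2.4 d t F_u): upper limit = 2.4·12·8·470 / 1000 = 108.3 kN.
  Edge l_c = 30 − 14/2 = 23 → r_n = 103.8 kN; interior l_c = 50 − 14 = 36 → r_n = 108.3 kN.
  R_n,bearing = 1·103.8 + 4·108.3 = 536.9 kN → 0.75 × 536.9 = 403 kN.
Bolt shear governs: 199 kN.

199 kN (bolt shear governs)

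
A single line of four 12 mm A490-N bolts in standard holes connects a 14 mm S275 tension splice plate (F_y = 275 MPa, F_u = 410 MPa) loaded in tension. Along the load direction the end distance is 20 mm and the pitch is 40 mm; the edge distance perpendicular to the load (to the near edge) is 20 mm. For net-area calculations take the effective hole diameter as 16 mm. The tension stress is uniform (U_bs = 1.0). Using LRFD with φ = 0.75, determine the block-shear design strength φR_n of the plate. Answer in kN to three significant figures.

269 kN

Shear plane L_v = 20 + 3·40 = 140 mm; A_gv = 140 × 14 = 1960 mm².
A_nv = (140 − 3.5·16) × 14 = 1176 mm².
A_nt = (20 − 0.5·16) × 14 = 168 mm².
0.6 F_u A_nv = 289.3 kN; 0.6 F_y A_gv = 323.4 kN → shear rupture governs the shear term.
R_n = 289.3 + 1.0 × 410 × 168 / 1000 = 358.2 kN.
Design strength φR_n = 0.75 × 358.2 = 269 kN.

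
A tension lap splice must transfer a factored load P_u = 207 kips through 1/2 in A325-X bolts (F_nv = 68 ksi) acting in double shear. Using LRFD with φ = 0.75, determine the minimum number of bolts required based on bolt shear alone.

11 bolts

A_b = π·0.5²/4 = 0.1963 in².
Per-bolt design strength φR_n = 0.75 × 68 × 0.1963 × 2 = 20.03 kips.
n ≥ 207 / 20.03 = 10.34 → use 11 bolts.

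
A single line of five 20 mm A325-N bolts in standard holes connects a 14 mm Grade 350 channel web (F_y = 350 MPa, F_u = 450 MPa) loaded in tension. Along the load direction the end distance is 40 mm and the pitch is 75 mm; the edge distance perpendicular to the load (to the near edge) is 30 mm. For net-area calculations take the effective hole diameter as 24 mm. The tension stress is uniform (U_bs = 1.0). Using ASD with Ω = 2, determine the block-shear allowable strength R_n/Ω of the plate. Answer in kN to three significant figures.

Shear plane L_v = 40 + 4·75 = 340 mm; A_gv = 340 × 14 = 4760 mm².
A_nv = (340 − 4.5·24) × 14 = 3248 mm².
A_nt = (30 − 0.5·24) × 14 = 252 mm².
0.6 F_u A_nv = 877 kN; 0.6 F_y A_gv = 999.6 kN → shear rupture governs the shear term.
R_n = 877 + 1.0 × 450 × 252 / 1000 = 990.4 kN.
Allowable strength R_n/Ω = 990.4 / 2 = 495 kN.

495 kN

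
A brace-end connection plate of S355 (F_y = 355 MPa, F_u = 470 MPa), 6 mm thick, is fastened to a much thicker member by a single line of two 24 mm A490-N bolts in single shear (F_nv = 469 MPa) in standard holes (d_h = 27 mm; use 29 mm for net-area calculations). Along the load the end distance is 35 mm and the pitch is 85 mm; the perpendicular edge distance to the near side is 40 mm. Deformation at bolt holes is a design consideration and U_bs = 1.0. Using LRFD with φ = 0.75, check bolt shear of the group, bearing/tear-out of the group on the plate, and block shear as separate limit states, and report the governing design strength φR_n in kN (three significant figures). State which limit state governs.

151 kN (block shear governs)

Bolt shear: A_b = π·24²/4 = 452.4 mm²; R_n = 469 × 452.4 × 2 × 1 / 1000 = 424.3 kN → 0.75 × 424.3 = 318 kN.
Bearing: edge l_c = 21.5, r_n = 72.76 kN; interior l_c = 58, r_n = 162.4 kN; R_n = 72.76 + 1·162.4 = 235.2 kN → 176 kN.
Block shear: A_gv = 720, A_nv = 459, A_nt = 153 mm²; R_n = min(0.6F_uA_nv, 0.6F_yA_gv) + U_bs·F_u·A_nt = 201.3 kN → 151 kN.
Block shear governs: 151 kN.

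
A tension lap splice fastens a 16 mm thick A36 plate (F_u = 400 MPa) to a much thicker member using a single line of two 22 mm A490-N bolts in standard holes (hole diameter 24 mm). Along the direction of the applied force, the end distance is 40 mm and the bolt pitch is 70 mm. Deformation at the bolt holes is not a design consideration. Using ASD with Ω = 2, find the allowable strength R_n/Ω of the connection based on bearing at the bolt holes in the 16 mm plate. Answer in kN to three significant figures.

Per bolt r_n = 1.5 l_c t F_u ≤ 3.0 d t F_u; upper limit = 3.0 × 22 × 16 × 400 / 1000 = 422.4 kN.
Edge bolt: l_c = 40 − 24/2 = 28 mm → 1.5 × 28 × 16 × 400 / 1000 = 268.8 → r_n = 268.8 kN.
Interior bolts: l_c = 70 − 24 = 46 mm → 1.5 × 46 × 16 × 400 / 1000 = 441.6 → r_n = 422.4 kN.
R_n = 1 × 268.8 + 1 × 422.4 = 691.2 kN.
Allowable strength R_n/Ω = 691.2 / 2 = 346 kN.

346 kN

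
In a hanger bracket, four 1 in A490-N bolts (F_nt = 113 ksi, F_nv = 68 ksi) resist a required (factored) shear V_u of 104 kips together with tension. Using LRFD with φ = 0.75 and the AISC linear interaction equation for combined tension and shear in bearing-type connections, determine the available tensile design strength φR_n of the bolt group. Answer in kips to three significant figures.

173 kips

A_b = π·1²/4 = 0.7854 in²; f_rv = 104 / (4 × 0.7854) = 33.1 ksi.
F'_nt = 1.3 F_nt − (F_nt / φF_nv) f_rv = 1.3·113 − (113/(0.75·68))·33.1 = 73.55 ksi, capped at F_nt → F'_nt = 73.55 ksi.
R_n = F'_nt · A_b · n = 73.55 × 0.7854 × 4 = 231.1 kips.
Design strength φR_n = 0.75 × 231.1 = 173 kips.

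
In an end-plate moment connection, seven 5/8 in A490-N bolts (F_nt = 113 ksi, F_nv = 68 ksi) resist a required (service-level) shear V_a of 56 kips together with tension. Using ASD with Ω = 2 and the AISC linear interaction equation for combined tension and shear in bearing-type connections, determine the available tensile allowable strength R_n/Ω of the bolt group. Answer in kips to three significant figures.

A_b = π·0.625²/4 = 0.3068 in²; f_rv = 56 / (7 × 0.3068) = 26.08 ksi.
F'_nt = 1.3 F_nt − (Ω F_nt / F_nv) f_rv = 1.3·113 − (2·113/68)·26.08 = 60.24 ksi, capped at F_nt → F'_nt = 60.24 ksi.
R_n = F'_nt · A_b · n = 60.24 × 0.3068 × 7 = 129.4 kips.
Allowable strength R_n/Ω = 129.4 / 2 = 64.7 kips.

64.7 kips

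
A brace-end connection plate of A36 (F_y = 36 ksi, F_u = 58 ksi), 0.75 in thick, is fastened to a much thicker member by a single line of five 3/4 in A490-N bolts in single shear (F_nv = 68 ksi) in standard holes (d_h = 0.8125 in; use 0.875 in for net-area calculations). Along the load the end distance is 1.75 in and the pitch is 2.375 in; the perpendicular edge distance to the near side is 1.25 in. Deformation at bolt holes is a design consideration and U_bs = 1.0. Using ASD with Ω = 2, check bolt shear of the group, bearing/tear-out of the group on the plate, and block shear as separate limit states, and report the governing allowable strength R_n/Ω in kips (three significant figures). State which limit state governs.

75.1 kips (bolt shear governs)

Bolt shear: A_b = π·0.75²/4 = 0.4418 in²; R_n = 68 × 0.4418 × 5 × 1 = 150.2 kips → 150.2 / 2 = 75.1 kips.
Bearing: edge l_c = 1.344, r_n = 70.14 kips; interior l_c = 1.562, r_n = 78.3 kips; R_n = 70.14 + 4·78.3 = 383.3 kips → 192 kips.
Block shear: A_gv = 8.438, A_nv = 5.484, A_nt = 0.6094 in²; R_n = min(0.6F_uA_nv, 0.6F_yA_gv) + U_bs·F_u·A_nt = 217.6 kips → 109 kips.
Bolt shear governs: 75.1 kips.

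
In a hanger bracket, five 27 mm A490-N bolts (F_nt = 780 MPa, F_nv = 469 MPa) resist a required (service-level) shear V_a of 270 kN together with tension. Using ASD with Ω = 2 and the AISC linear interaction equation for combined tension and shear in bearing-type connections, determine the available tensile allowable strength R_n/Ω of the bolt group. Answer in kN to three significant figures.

A_b = π·27²/4 = 572.6 mm²; f_rv = 270 × 1000 / (5 × 572.6) = 94.31 MPa.
F'_nt = 1.3 F_nt − (Ω F_nt / F_nv) f_rv = 1.3·780 − (2·780/469)·94.31 = 700.3 MPa, capped at F_nt → F'_nt = 700.3 MPa.
R_n = F'_nt · A_b · n = 700.3 × 572.6 × 5 / 1000 = 2005 kN.
Allowable strength R_n/Ω = 2005 / 2 = 1000 kN.

1000 kN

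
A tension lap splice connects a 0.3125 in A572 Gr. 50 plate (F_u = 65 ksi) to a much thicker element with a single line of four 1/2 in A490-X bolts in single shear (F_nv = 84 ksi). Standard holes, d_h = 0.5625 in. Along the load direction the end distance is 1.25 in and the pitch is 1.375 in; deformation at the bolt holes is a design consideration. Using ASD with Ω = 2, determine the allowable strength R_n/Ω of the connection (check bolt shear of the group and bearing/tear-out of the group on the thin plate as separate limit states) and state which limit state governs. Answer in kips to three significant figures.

Bolt shear: A_b = π·0.5²/4 = 0.1963 in²; R_n = 84 × 0.1963 × 4 × 1 = 65.97 kips → 65.97 / 2 = 33 kips.
Bearing (1.2 l_c t F_u ≤ 2.4 d t F_u): upper limit = 2.4·0.5·0.3125·65 = 24.38 kips.
  Edge l_c = 1.25 − 0.5625/2 = 0.9688 → r_n = 23.61 kips; interior l_c = 1.375 − 0.5625 = 0.8125 → r_n = 19.8 kips.
  R_n,bearing = 1·23.61 + 3·19.8 = 83.03 kips → 83.03 / 2 = 41.5 kips.
Bolt shear governs: 33 kips.

33 kips (bolt shear governs)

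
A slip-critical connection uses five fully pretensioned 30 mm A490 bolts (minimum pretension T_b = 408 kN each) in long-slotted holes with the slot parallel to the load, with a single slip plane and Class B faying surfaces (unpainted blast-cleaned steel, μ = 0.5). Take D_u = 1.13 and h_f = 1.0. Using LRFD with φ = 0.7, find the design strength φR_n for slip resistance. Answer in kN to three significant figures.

R_n = μ · D_u · h_f · T_b · n_s · n_b = 0.5 × 1.13 × 1.0 × 408 × 1 × 5 = 1153 kN.
Design strength φR_n = 0.7 × 1153 = 807 kN.

807 kN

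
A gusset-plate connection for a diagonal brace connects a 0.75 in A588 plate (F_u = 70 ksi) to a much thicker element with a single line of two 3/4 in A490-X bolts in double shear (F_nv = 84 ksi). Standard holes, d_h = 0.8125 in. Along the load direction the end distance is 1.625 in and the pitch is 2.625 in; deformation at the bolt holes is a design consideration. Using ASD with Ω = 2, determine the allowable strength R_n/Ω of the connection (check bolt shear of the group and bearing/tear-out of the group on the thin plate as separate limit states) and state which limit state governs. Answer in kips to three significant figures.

74.2 kips (bolt shear governs)

Bolt shear: A_b = π·0.75²/4 = 0.4418 in²; R_n = 84 × 0.4418 × 2 × 2 = 148.4 kips → 148.4 / 2 = 74.2 kips.
Bearing (1.2 l_c t F_u ≤ 2.4 d t F_u): upper limit = 2.4·0.75·0.75·70 = 94.5 kips.
  Edge l_c = 1.625 − 0.8125/2 = 1.219 → r_n = 76.78 kips; interior l_c = 2.625 − 0.8125 = 1.812 → r_n = 94.5 kips.
  R_n,bearing = 1·76.78 + 1·94.5 = 171.3 kips → 171.3 / 2 = 85.6 kips.
Bolt shear governs: 74.2 kips.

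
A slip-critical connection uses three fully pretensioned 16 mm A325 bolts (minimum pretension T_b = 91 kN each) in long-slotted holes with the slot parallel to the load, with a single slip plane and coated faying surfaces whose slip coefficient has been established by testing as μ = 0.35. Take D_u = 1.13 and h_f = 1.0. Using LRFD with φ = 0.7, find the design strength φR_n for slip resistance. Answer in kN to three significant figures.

R_n = μ · D_u · h_f · T_b · n_s · n_b = 0.35 × 1.13 × 1.0 × 91 × 1 × 3 = 108 kN.
Design strength φR_n = 0.7 × 108 = 75.6 kN.

75.6 kN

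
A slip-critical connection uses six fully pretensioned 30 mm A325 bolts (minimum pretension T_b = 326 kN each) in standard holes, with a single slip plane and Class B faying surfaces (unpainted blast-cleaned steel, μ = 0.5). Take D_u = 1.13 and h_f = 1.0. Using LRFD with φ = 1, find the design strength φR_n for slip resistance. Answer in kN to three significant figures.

1110 kN

R_n = μ · D_u · h_f · T_b · n_s · n_b = 0.5 × 1.13 × 1.0 × 326 × 1 × 6 = 1105 kN.
Design strength φR_n = 1 × 1105 = 1110 kN.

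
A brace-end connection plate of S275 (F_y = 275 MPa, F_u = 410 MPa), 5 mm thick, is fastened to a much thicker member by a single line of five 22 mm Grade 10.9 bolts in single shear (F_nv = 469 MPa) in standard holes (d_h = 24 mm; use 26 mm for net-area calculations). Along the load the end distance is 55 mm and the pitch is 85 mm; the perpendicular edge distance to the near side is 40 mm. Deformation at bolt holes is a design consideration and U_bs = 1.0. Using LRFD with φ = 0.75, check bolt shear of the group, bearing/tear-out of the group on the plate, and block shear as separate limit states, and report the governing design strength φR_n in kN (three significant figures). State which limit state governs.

286 kN (block shear governs)

Bolt shear: A_b = π·22²/4 = 380.1 mm²; R_n = 469 × 380.1 × 5 × 1 / 1000 = 891.4 kN → 0.75 × 891.4 = 669 kN.
Bearing: edge l_c = 43, r_n = 105.8 kN; interior l_c = 61, r_n = 108.2 kN; R_n = 105.8 + 4·108.2 = 538.7 kN → 404 kN.
Block shear: A_gv = 1975, A_nv = 1390, A_nt = 135 mm²; R_n = min(0.6F_uA_nv, 0.6F_yA_gv) + U_bs·F_u·A_nt = 381.2 kN → 286 kN.
Block shear governs: 286 kN.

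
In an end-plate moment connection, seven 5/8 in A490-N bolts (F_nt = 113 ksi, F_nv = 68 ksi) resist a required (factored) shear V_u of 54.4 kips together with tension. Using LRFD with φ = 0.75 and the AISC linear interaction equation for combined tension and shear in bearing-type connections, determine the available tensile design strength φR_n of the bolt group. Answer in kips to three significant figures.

A_b = π·0.625²/4 = 0.3068 in²; f_rv = 54.4 / (7 × 0.3068) = 25.33 ksi.
F'_nt = 1.3 F_nt − (F_nt / φF_nv) f_rv = 1.3·113 − (113/(0.75·68))·25.33 = 90.77 ksi, capped at F_nt → F'_nt = 90.77 ksi.
R_n = F'_nt · A_b · n = 90.77 × 0.3068 × 7 = 194.9 kips.
Design strength φR_n = 0.75 × 194.9 = 146 kips.

146 kips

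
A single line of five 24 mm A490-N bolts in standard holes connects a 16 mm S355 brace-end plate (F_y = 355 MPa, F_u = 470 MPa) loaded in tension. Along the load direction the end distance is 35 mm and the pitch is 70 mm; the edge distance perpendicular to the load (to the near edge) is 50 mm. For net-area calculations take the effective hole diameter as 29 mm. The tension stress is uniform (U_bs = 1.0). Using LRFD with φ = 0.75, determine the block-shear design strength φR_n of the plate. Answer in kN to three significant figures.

825 kN

Shear plane L_v = 35 + 4·70 = 315 mm; A_gv = 315 × 16 = 5040 mm².
A_nv = (315 − 4.5·29) × 16 = 2952 mm².
A_nt = (50 − 0.5·29) × 16 = 568 mm².
0.6 F_u A_nv = 832.5 kN; 0.6 F_y A_gv = 1074 kN → shear rupture governs the shear term.
R_n = 832.5 + 1.0 × 470 × 568 / 1000 = 1099 kN.
Design strength φR_n = 0.75 × 1099 = 825 kN.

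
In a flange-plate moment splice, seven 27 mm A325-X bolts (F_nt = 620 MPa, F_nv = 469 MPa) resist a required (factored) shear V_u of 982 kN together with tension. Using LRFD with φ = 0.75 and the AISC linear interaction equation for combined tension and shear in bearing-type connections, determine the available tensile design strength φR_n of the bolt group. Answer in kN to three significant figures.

A_b = π·27²/4 = 572.6 mm²; f_rv = 982 × 1000 / (7 × 572.6) = 245 MPa.
F'_nt = 1.3 F_nt − (F_nt / φF_nv) f_rv = 1.3·620 − (620/(0.75·469))·245 = 374.1 MPa, capped at F_nt → F'_nt = 374.1 MPa.
R_n = F'_nt · A_b · n = 374.1 × 572.6 × 7 / 1000 = 1499 kN.
Design strength φR_n = 0.75 × 1499 = 1120 kN.

1120 kN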